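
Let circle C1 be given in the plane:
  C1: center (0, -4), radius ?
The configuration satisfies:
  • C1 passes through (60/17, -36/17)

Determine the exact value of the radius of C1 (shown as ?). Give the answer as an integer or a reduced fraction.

1. [C1∋P]  r_C1² − 16 = 0  ⇒  r_C1 = 4 (r>0 drops 1)

4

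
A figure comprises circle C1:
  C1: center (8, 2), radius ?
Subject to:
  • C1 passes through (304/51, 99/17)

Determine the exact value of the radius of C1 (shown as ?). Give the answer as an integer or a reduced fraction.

1. [C1∋P]  r_C1² − 169/9 = 0  ⇒  r_C1 = 13/3 (r>0 drops 1)

13/3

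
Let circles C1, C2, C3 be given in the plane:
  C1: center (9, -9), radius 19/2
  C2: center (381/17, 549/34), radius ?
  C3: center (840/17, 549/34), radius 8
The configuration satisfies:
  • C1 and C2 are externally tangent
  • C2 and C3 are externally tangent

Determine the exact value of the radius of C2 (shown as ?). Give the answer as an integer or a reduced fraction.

1. [ext C1·C2]  r_C2² + 19r_C2 − 722 = 0  ⇒  r_C2 = 19 (r>0 drops 1)
2. [ext C2·C3]  r_C2² + 16r_C2 − 665 = 0  ⇒  r_C2 = 19 (r>0 drops 1)

19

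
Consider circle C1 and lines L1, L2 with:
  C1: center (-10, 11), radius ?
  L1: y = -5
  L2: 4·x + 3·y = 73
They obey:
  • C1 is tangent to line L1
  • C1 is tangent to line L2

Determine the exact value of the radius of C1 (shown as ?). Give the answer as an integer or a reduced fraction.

1. [C1‖L1]  r_C1² − 256 = 0  ⇒  r_C1 = 16 (r>0 drops 1)
2. [C1‖L2]  r_C1² − 256 = 0  ⇒  r_C1 = 16 (r>0 drops 1)

16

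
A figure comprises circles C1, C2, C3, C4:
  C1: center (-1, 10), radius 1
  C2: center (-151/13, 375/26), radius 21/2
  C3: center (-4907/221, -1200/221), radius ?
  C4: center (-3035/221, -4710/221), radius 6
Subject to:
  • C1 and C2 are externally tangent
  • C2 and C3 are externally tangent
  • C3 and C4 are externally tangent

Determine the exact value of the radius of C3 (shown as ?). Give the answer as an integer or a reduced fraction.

12

1. [ext C2·C3]  r_C3² + 21r_C3 − 396 = 0  ⇒  r_C3 = 12 (r>0 drops 1)
2. [ext C3·C4]  r_C3² + 12r_C3 − 288 = 0  ⇒  r_C3 = 12 (r>0 drops 1)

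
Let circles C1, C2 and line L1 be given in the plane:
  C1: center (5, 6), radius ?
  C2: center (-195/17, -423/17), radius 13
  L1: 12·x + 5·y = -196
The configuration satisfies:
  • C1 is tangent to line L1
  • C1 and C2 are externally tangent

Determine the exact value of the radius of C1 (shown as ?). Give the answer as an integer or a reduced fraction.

1. [C1‖L1]  r_C1² − 484 = 0  ⇒  r_C1 = 22 (r>0 drops 1)
2. [ext C1·C2]  r_C1² + 26r_C1 − 1056 = 0  ⇒  r_C1 = 22 (r>0 drops 1)

22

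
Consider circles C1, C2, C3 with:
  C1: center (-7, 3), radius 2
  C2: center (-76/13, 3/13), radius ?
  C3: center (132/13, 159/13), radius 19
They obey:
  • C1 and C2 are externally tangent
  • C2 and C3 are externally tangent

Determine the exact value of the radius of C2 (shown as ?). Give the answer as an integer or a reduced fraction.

1

1. [ext C1·C2]  r_C2² + 4r_C2 − 5 = 0  ⇒  r_C2 = 1 (r>0 drops 1)
2. [ext C2·C3]  r_C2² + 38r_C2 − 39 = 0  ⇒  r_C2 = 1 (r>0 drops 1)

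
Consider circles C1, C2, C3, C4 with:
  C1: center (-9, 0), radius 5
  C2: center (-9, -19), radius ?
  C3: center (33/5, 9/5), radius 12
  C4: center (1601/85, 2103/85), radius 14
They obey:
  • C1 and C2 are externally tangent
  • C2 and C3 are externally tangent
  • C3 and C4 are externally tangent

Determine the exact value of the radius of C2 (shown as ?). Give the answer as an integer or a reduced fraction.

1. [ext C1·C2]  r_C2² + 10r_C2 − 336 = 0  ⇒  r_C2 = 14 (r>0 drops 1)
2. [ext C2·C3]  r_C2² + 24r_C2 − 532 = 0  ⇒  r_C2 = 14 (r>0 drops 1)

14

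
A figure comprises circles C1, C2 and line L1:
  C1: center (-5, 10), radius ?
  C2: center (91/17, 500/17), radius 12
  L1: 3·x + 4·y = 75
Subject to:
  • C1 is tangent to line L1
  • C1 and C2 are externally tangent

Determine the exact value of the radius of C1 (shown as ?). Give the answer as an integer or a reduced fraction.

10

1. [C1‖L1]  r_C1² − 100 = 0  ⇒  r_C1 = 10 (r>0 drops 1)
2. [ext C1·C2]  r_C1² + 24r_C1 − 340 = 0  ⇒  r_C1 = 10 (r>0 drops 1)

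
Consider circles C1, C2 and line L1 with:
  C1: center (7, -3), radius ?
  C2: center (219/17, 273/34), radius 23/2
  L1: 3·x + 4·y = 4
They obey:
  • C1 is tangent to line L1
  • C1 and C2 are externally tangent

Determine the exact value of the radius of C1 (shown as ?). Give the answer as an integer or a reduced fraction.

1

1. [C1‖L1]  r_C1² − 1 = 0  ⇒  r_C1 = 1 (r>0 drops 1)
2. [ext C1·C2]  r_C1² + 23r_C1 − 24 = 0  ⇒  r_C1 = 1 (r>0 drops 1)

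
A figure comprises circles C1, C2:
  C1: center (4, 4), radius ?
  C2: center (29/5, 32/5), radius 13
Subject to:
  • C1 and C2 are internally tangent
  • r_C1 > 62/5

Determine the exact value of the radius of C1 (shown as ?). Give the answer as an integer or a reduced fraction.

1. [int C1,C2]  r_C1² − 26r_C1 + 160 = 0  ⇒  r_C1 = 10 or 16
2. given r_C1 > 62/5: keep 16

16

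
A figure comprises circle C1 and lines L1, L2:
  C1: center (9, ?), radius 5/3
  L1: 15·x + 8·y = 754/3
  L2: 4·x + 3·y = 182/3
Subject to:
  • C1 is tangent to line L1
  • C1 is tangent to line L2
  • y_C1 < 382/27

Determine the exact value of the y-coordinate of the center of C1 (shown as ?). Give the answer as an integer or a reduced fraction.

11

1. [C1‖L1]  y_C1² − (349/12)y_C1 + 2387/12 = 0  ⇒  y_C1 = 11 or 217/12
2. [C1‖L2]  y_C1² − (148/9)y_C1 + 539/9 = 0  ⇒  y_C1 = 49/9 or 11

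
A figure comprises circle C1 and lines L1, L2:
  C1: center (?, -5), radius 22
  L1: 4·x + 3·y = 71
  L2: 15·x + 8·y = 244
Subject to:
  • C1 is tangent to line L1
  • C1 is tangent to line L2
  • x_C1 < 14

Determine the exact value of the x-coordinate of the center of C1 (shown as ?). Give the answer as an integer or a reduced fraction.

-6

1. [C1‖L1]  x_C1² − 43x_C1 − 294 = 0  ⇒  x_C1 = -6 or 49
2. [C1‖L2]  x_C1² − (568/15)x_C1 − 1316/5 = 0  ⇒  x_C1 = -6 or 658/15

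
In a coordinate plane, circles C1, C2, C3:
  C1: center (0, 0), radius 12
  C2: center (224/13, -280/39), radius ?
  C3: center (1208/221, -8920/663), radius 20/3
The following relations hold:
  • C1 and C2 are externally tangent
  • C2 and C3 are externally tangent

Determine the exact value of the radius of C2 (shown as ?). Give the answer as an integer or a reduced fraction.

1. [ext C1·C2]  r_C2² + 24r_C2 − 1840/9 = 0  ⇒  r_C2 = 20/3 (r>0 drops 1)
2. [ext C2·C3]  r_C2² + (40/3)r_C2 − 400/3 = 0  ⇒  r_C2 = 20/3 (r>0 drops 1)

20/3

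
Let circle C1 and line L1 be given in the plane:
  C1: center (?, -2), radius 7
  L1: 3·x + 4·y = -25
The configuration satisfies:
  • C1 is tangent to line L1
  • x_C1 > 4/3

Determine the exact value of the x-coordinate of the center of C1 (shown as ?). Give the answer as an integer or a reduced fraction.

6

1. [C1‖L1]  x_C1² + (34/3)x_C1 − 104 = 0  ⇒  x_C1 = -52/3 or 6
2. given x_C1 > 4/3: keep 6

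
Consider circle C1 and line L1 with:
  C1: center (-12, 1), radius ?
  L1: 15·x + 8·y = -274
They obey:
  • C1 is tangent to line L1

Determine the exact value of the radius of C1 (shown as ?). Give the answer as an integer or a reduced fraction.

6

1. [C1‖L1]  r_C1² − 36 = 0  ⇒  r_C1 = 6 (r>0 drops 1)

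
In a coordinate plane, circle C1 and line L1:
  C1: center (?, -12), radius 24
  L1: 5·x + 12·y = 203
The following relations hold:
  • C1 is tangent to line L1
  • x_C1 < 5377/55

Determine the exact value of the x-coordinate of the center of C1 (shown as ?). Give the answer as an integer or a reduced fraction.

1. [C1‖L1]  x_C1² − (694/5)x_C1 + 4613/5 = 0  ⇒  x_C1 = 7 or 659/5
2. given x_C1 < 5377/55: keep 7

7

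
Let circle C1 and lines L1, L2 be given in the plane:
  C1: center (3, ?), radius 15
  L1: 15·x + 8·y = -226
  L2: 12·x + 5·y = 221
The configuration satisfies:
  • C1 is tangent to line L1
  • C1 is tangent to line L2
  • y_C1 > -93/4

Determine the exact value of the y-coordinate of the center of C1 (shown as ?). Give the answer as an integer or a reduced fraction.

-2

1. [C1‖L1]  y_C1² + (271/4)y_C1 + 263/2 = 0  ⇒  y_C1 = -263/4 or -2
2. [C1‖L2]  y_C1² − 74y_C1 − 152 = 0  ⇒  y_C1 = -2 or 76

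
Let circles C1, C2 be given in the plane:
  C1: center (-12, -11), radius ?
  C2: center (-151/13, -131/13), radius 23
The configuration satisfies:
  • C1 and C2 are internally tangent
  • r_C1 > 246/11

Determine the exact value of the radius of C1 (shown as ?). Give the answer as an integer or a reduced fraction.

1. [int C1,C2]  r_C1² − 46r_C1 + 528 = 0  ⇒  r_C1 = 22 or 24
2. given r_C1 > 246/11: keep 24

24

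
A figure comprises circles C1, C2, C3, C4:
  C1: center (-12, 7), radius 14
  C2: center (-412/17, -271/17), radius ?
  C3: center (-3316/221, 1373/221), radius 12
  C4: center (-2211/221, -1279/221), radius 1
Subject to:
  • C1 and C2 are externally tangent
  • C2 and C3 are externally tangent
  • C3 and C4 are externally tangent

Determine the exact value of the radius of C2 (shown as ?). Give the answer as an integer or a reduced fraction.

12

1. [ext C1·C2]  r_C2² + 28r_C2 − 480 = 0  ⇒  r_C2 = 12 (r>0 drops 1)
2. [ext C2·C3]  r_C2² + 24r_C2 − 432 = 0  ⇒  r_C2 = 12 (r>0 drops 1)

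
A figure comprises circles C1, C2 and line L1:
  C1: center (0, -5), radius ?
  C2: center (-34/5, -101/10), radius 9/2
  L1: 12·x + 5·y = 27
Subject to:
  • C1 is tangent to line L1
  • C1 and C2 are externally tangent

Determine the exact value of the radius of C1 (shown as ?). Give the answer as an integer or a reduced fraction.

1. [C1‖L1]  r_C1² − 16 = 0  ⇒  r_C1 = 4 (r>0 drops 1)
2. [ext C1·C2]  r_C1² + 9r_C1 − 52 = 0  ⇒  r_C1 = 4 (r>0 drops 1)

4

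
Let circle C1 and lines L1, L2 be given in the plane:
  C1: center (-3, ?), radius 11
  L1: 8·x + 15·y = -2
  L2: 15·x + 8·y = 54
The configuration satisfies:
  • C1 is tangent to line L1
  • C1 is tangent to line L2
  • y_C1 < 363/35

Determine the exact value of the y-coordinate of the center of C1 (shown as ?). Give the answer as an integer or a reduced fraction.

-11

1. [C1‖L1]  y_C1² − (44/15)y_C1 − 2299/15 = 0  ⇒  y_C1 = -11 or 209/15
2. [C1‖L2]  y_C1² − (99/4)y_C1 − 1573/4 = 0  ⇒  y_C1 = -11 or 143/4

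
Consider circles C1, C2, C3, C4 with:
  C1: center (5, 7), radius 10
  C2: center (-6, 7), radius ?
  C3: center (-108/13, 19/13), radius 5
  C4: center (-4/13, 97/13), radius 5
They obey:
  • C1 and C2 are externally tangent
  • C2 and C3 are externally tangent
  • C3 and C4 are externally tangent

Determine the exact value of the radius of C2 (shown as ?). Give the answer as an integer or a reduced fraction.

1

1. [ext C1·C2]  r_C2² + 20r_C2 − 21 = 0  ⇒  r_C2 = 1 (r>0 drops 1)
2. [ext C2·C3]  r_C2² + 10r_C2 − 11 = 0  ⇒  r_C2 = 1 (r>0 drops 1)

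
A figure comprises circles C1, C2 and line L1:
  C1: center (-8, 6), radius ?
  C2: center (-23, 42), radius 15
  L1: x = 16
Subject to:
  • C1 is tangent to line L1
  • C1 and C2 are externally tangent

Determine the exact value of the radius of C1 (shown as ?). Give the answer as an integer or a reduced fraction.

1. [C1‖L1]  r_C1² − 576 = 0  ⇒  r_C1 = 24 (r>0 drops 1)
2. [ext C1·C2]  r_C1² + 30r_C1 − 1296 = 0  ⇒  r_C1 = 24 (r>0 drops 1)

24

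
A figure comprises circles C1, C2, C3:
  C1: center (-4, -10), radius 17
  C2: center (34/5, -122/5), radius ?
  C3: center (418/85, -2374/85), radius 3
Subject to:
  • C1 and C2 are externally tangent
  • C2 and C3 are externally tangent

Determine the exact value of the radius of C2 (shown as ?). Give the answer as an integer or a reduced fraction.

1. [ext C1·C2]  r_C2² + 34r_C2 − 35 = 0  ⇒  r_C2 = 1 (r>0 drops 1)
2. [ext C2·C3]  r_C2² + 6r_C2 − 7 = 0  ⇒  r_C2 = 1 (r>0 drops 1)

1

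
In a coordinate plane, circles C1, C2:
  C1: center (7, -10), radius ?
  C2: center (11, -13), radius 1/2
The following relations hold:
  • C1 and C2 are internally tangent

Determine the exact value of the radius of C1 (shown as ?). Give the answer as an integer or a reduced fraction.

1. [int C1,C2]  r_C1² − 1r_C1 − 99/4 = 0  ⇒  r_C1 = 11/2 (r>0 drops 1)

11/2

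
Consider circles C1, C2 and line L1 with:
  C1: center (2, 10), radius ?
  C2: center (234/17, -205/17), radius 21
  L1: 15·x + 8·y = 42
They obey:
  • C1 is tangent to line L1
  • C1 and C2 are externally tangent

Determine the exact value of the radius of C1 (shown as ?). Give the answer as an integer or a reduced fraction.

4

1. [C1‖L1]  r_C1² − 16 = 0  ⇒  r_C1 = 4 (r>0 drops 1)
2. [ext C1·C2]  r_C1² + 42r_C1 − 184 = 0  ⇒  r_C1 = 4 (r>0 drops 1)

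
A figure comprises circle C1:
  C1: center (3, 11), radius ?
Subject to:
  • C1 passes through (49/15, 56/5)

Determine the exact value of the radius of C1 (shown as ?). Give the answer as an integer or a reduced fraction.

1/3

1. [C1∋P]  r_C1² − 1/9 = 0  ⇒  r_C1 = 1/3 (r>0 drops 1)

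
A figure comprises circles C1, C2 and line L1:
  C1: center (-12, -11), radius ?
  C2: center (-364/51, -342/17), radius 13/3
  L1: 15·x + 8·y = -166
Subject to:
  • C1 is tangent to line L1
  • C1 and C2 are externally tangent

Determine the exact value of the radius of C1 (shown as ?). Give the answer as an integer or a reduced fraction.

1. [C1‖L1]  r_C1² − 36 = 0  ⇒  r_C1 = 6 (r>0 drops 1)
2. [ext C1·C2]  r_C1² + (26/3)r_C1 − 88 = 0  ⇒  r_C1 = 6 (r>0 drops 1)

6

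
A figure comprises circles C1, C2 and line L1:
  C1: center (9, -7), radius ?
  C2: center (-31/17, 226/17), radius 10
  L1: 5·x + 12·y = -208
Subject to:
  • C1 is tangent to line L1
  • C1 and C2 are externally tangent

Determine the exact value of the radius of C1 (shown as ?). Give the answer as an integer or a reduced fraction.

1. [C1‖L1]  r_C1² − 169 = 0  ⇒  r_C1 = 13 (r>0 drops 1)
2. [ext C1·C2]  r_C1² + 20r_C1 − 429 = 0  ⇒  r_C1 = 13 (r>0 drops 1)

13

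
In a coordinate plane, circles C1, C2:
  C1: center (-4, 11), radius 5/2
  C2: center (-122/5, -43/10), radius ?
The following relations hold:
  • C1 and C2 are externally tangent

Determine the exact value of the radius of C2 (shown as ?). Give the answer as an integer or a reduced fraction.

1. [ext C1·C2]  r_C2² + 5r_C2 − 644 = 0  ⇒  r_C2 = 23 (r>0 drops 1)

23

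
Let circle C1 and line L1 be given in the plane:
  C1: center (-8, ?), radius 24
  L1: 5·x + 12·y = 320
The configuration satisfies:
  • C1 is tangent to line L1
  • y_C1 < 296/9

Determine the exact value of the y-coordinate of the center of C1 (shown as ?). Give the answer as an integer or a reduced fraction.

1. [C1‖L1]  y_C1² − 60y_C1 + 224 = 0  ⇒  y_C1 = 4 or 56
2. given y_C1 < 296/9: keep 4

4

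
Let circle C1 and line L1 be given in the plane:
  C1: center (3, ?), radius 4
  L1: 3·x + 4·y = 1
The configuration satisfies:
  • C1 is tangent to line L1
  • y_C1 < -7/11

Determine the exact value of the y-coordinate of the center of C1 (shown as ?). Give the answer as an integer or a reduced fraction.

-7

1. [C1‖L1]  y_C1² + 4y_C1 − 21 = 0  ⇒  y_C1 = -7 or 3
2. given y_C1 < -7/11: keep -7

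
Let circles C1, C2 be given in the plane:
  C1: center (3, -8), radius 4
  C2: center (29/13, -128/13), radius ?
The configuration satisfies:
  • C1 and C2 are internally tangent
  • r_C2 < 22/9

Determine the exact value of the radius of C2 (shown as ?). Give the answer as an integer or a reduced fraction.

2

1. [int C1,C2]  r_C2² − 8r_C2 + 12 = 0  ⇒  r_C2 = 2 or 6
2. given r_C2 < 22/9: keep 2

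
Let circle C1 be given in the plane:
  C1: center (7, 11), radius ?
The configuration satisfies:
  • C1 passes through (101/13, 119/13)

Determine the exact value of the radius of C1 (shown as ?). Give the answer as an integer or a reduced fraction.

1. [C1∋P]  r_C1² − 4 = 0  ⇒  r_C1 = 2 (r>0 drops 1)

2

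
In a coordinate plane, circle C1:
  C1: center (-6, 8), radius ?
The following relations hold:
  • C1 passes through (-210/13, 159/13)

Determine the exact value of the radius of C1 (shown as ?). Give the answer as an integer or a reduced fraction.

1. [C1∋P]  r_C1² − 121 = 0  ⇒  r_C1 = 11 (r>0 drops 1)

11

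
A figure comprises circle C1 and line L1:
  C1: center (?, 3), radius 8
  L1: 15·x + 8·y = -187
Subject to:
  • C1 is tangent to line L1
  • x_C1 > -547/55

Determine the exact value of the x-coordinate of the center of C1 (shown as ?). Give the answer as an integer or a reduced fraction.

-5

1. [C1‖L1]  x_C1² + (422/15)x_C1 + 347/3 = 0  ⇒  x_C1 = -347/15 or -5
2. given x_C1 > -547/55: keep -5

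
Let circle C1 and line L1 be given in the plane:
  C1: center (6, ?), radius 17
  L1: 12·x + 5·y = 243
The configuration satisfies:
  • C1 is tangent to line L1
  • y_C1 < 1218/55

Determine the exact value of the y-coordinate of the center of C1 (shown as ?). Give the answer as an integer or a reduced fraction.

-10

1. [C1‖L1]  y_C1² − (342/5)y_C1 − 784 = 0  ⇒  y_C1 = -10 or 392/5
2. given y_C1 < 1218/55: keep -10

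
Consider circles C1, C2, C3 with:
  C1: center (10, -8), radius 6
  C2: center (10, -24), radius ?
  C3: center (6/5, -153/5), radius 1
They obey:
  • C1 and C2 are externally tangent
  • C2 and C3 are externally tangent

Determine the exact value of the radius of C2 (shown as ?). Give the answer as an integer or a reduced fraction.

10

1. [ext C1·C2]  r_C2² + 12r_C2 − 220 = 0  ⇒  r_C2 = 10 (r>0 drops 1)
2. [ext C2·C3]  r_C2² + 2r_C2 − 120 = 0  ⇒  r_C2 = 10 (r>0 drops 1)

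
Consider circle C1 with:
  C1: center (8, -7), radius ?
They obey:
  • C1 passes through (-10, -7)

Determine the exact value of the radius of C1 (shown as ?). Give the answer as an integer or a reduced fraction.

18

1. [C1∋P]  r_C1² − 324 = 0  ⇒  r_C1 = 18 (r>0 drops 1)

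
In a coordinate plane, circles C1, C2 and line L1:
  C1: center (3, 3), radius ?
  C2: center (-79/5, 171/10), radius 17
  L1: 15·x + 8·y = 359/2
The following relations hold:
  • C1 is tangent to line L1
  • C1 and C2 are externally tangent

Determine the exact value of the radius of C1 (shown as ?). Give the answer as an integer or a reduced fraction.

13/2

1. [C1‖L1]  r_C1² − 169/4 = 0  ⇒  r_C1 = 13/2 (r>0 drops 1)
2. [ext C1·C2]  r_C1² + 34r_C1 − 1053/4 = 0  ⇒  r_C1 = 13/2 (r>0 drops 1)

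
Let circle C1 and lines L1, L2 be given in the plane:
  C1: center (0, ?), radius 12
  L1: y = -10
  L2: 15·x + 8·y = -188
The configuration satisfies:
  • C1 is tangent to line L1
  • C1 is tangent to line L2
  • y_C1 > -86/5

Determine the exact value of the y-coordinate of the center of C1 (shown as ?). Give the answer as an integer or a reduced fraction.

2

1. [C1‖L1]  y_C1² + 20y_C1 − 44 = 0  ⇒  y_C1 = -22 or 2
2. [C1‖L2]  y_C1² + 47y_C1 − 98 = 0  ⇒  y_C1 = -49 or 2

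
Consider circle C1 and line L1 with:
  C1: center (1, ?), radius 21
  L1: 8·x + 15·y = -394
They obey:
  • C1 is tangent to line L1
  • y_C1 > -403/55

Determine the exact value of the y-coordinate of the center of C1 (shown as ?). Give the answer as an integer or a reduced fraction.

-3

1. [C1‖L1]  y_C1² + (268/5)y_C1 + 759/5 = 0  ⇒  y_C1 = -253/5 or -3
2. given y_C1 > -403/55: keep -3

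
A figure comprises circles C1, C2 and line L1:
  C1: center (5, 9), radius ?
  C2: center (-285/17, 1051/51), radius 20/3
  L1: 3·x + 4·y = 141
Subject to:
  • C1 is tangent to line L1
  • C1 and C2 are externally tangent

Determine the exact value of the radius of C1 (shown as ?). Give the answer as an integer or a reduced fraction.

1. [C1‖L1]  r_C1² − 324 = 0  ⇒  r_C1 = 18 (r>0 drops 1)
2. [ext C1·C2]  r_C1² + (40/3)r_C1 − 564 = 0  ⇒  r_C1 = 18 (r>0 drops 1)

18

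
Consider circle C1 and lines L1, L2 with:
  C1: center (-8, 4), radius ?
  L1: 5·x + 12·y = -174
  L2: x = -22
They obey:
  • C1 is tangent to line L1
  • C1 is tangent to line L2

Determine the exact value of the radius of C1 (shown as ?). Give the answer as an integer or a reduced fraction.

14

1. [C1‖L1]  r_C1² − 196 = 0  ⇒  r_C1 = 14 (r>0 drops 1)
2. [C1‖L2]  r_C1² − 196 = 0  ⇒  r_C1 = 14 (r>0 drops 1)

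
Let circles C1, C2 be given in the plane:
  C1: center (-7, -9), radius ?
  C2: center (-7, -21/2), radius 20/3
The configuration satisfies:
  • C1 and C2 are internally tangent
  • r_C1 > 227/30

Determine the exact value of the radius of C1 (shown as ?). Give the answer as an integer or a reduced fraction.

1. [int C1,C2]  r_C1² − (40/3)r_C1 + 1519/36 = 0  ⇒  r_C1 = 31/6 or 49/6
2. given r_C1 > 227/30: keep 49/6

49/6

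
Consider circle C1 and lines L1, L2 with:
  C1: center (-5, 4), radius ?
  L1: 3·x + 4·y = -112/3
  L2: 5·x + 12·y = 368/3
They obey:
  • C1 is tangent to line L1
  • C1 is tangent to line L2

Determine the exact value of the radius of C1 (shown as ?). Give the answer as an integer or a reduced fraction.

23/3

1. [C1‖L1]  r_C1² − 529/9 = 0  ⇒  r_C1 = 23/3 (r>0 drops 1)
2. [C1‖L2]  r_C1² − 529/9 = 0  ⇒  r_C1 = 23/3 (r>0 drops 1)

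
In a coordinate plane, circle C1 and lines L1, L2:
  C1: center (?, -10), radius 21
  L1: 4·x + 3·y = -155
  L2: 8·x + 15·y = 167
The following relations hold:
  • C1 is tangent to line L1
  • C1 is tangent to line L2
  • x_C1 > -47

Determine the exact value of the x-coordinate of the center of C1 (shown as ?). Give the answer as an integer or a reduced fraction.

1. [C1‖L1]  x_C1² + (125/2)x_C1 + 575/2 = 0  ⇒  x_C1 = -115/2 or -5
2. [C1‖L2]  x_C1² − (317/4)x_C1 − 1685/4 = 0  ⇒  x_C1 = -5 or 337/4

-5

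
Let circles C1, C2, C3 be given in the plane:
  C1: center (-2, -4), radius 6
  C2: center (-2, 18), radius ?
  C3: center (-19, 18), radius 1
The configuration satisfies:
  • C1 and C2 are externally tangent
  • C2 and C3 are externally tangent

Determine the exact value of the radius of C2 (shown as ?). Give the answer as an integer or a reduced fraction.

16

1. [ext C1·C2]  r_C2² + 12r_C2 − 448 = 0  ⇒  r_C2 = 16 (r>0 drops 1)
2. [ext C2·C3]  r_C2² + 2r_C2 − 288 = 0  ⇒  r_C2 = 16 (r>0 drops 1)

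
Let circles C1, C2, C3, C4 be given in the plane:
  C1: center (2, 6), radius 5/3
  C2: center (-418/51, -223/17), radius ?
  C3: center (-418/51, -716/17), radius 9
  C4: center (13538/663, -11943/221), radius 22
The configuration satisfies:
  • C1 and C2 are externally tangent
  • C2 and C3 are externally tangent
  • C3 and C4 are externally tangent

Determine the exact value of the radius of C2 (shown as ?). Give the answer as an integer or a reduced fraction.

1. [ext C1·C2]  r_C2² + (10/3)r_C2 − 1400/3 = 0  ⇒  r_C2 = 20 (r>0 drops 1)
2. [ext C2·C3]  r_C2² + 18r_C2 − 760 = 0  ⇒  r_C2 = 20 (r>0 drops 1)

20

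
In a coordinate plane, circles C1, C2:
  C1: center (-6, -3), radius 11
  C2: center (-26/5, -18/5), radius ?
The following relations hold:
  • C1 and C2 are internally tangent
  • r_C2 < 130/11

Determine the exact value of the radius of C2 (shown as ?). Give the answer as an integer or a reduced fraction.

10

1. [int C1,C2]  r_C2² − 22r_C2 + 120 = 0  ⇒  r_C2 = 10 or 12
2. given r_C2 < 130/11: keep 10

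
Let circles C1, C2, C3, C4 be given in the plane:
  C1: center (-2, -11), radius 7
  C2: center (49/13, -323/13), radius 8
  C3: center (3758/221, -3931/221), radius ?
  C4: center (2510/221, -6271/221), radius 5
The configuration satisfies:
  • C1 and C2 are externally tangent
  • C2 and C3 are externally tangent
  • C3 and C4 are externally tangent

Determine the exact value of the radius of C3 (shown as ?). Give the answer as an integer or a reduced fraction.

7

1. [ext C2·C3]  r_C3² + 16r_C3 − 161 = 0  ⇒  r_C3 = 7 (r>0 drops 1)
2. [ext C3·C4]  r_C3² + 10r_C3 − 119 = 0  ⇒  r_C3 = 7 (r>0 drops 1)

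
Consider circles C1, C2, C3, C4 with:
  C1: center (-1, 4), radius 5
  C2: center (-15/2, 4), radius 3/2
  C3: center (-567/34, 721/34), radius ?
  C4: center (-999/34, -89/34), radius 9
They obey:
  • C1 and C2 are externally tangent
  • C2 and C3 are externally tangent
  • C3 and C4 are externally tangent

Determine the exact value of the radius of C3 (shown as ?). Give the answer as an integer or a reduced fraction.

18

1. [ext C2·C3]  r_C3² + 3r_C3 − 378 = 0  ⇒  r_C3 = 18 (r>0 drops 1)
2. [ext C3·C4]  r_C3² + 18r_C3 − 648 = 0  ⇒  r_C3 = 18 (r>0 drops 1)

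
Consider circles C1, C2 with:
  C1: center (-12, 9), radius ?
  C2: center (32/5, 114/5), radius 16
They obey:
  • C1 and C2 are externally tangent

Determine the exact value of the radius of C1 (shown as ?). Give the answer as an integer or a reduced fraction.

7

1. [ext C1·C2]  r_C1² + 32r_C1 − 273 = 0  ⇒  r_C1 = 7 (r>0 drops 1)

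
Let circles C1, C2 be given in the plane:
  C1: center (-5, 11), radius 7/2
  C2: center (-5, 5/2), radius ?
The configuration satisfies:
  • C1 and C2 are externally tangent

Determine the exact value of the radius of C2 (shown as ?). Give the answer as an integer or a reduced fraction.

1. [ext C1·C2]  r_C2² + 7r_C2 − 60 = 0  ⇒  r_C2 = 5 (r>0 drops 1)

5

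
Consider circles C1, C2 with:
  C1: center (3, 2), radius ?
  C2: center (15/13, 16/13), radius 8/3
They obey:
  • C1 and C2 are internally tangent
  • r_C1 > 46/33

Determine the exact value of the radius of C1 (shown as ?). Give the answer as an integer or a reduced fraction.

1. [int C1,C2]  r_C1² − (16/3)r_C1 + 28/9 = 0  ⇒  r_C1 = 2/3 or 14/3
2. given r_C1 > 46/33: keep 14/3

14/3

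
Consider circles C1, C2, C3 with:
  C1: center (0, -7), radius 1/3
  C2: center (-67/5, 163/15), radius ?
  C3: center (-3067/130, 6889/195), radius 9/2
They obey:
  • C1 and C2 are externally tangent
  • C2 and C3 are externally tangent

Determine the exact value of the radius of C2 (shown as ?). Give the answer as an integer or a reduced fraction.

1. [ext C1·C2]  r_C2² + (2/3)r_C2 − 1496/3 = 0  ⇒  r_C2 = 22 (r>0 drops 1)
2. [ext C2·C3]  r_C2² + 9r_C2 − 682 = 0  ⇒  r_C2 = 22 (r>0 drops 1)

22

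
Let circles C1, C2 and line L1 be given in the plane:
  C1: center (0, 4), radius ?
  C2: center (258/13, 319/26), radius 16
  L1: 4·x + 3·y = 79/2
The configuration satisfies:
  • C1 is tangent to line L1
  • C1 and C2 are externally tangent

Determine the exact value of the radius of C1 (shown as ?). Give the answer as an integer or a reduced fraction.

11/2

1. [C1‖L1]  r_C1² − 121/4 = 0  ⇒  r_C1 = 11/2 (r>0 drops 1)
2. [ext C1·C2]  r_C1² + 32r_C1 − 825/4 = 0  ⇒  r_C1 = 11/2 (r>0 drops 1)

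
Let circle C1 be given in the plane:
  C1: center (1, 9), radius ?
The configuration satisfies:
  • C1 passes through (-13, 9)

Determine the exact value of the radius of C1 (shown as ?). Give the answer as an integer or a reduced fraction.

1. [C1∋P]  r_C1² − 196 = 0  ⇒  r_C1 = 14 (r>0 drops 1)

14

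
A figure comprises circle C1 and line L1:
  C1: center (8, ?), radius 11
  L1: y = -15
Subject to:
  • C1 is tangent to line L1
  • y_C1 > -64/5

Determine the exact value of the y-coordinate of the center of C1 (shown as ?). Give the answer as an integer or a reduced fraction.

1. [C1‖L1]  y_C1² + 30y_C1 + 104 = 0  ⇒  y_C1 = -26 or -4
2. given y_C1 > -64/5: keep -4

-4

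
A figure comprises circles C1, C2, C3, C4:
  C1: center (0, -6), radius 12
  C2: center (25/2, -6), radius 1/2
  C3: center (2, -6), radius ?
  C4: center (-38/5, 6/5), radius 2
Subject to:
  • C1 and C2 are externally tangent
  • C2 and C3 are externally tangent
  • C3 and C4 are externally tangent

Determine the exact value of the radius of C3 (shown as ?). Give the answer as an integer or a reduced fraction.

1. [ext C2·C3]  r_C3² + 1r_C3 − 110 = 0  ⇒  r_C3 = 10 (r>0 drops 1)
2. [ext C3·C4]  r_C3² + 4r_C3 − 140 = 0  ⇒  r_C3 = 10 (r>0 drops 1)

10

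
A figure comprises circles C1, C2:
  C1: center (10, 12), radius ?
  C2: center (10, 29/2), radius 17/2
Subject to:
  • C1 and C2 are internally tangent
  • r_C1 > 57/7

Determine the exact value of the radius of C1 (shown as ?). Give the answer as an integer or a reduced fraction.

1. [int C1,C2]  r_C1² − 17r_C1 + 66 = 0  ⇒  r_C1 = 6 or 11
2. given r_C1 > 57/7: keep 11

11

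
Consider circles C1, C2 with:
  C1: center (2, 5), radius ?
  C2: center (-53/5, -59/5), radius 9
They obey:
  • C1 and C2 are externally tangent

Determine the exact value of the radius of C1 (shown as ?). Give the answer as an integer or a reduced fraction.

1. [ext C1·C2]  r_C1² + 18r_C1 − 360 = 0  ⇒  r_C1 = 12 (r>0 drops 1)

12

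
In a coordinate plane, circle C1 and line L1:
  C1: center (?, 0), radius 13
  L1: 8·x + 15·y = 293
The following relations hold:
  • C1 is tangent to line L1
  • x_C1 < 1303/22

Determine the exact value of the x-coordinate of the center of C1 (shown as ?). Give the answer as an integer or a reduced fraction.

1. [C1‖L1]  x_C1² − (293/4)x_C1 + 2313/4 = 0  ⇒  x_C1 = 9 or 257/4
2. given x_C1 < 1303/22: keep 9

9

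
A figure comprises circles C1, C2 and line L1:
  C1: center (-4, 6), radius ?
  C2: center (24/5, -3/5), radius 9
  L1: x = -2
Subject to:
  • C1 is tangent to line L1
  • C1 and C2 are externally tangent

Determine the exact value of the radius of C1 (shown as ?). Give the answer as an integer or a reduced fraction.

1. [C1‖L1]  r_C1² − 4 = 0  ⇒  r_C1 = 2 (r>0 drops 1)
2. [ext C1·C2]  r_C1² + 18r_C1 − 40 = 0  ⇒  r_C1 = 2 (r>0 drops 1)

2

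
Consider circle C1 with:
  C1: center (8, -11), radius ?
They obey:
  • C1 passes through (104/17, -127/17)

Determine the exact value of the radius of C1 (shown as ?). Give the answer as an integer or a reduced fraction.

4

1. [C1∋P]  r_C1² − 16 = 0  ⇒  r_C1 = 4 (r>0 drops 1)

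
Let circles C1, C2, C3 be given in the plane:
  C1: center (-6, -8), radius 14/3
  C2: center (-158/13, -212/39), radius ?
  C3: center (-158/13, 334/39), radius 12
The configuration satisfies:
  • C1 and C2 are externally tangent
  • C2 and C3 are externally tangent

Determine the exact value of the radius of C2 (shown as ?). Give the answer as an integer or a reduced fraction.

2

1. [ext C1·C2]  r_C2² + (28/3)r_C2 − 68/3 = 0  ⇒  r_C2 = 2 (r>0 drops 1)
2. [ext C2·C3]  r_C2² + 24r_C2 − 52 = 0  ⇒  r_C2 = 2 (r>0 drops 1)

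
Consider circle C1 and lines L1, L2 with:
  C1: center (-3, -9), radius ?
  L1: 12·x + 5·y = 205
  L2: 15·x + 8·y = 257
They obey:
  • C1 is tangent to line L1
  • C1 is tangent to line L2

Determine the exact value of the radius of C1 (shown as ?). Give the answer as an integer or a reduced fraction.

1. [C1‖L1]  r_C1² − 484 = 0  ⇒  r_C1 = 22 (r>0 drops 1)
2. [C1‖L2]  r_C1² − 484 = 0  ⇒  r_C1 = 22 (r>0 drops 1)

22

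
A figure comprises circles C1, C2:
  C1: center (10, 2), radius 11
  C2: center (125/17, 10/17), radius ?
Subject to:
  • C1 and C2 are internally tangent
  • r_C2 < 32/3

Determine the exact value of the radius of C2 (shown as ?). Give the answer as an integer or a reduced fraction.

8

1. [int C1,C2]  r_C2² − 22r_C2 + 112 = 0  ⇒  r_C2 = 8 or 14
2. given r_C2 < 32/3: keep 8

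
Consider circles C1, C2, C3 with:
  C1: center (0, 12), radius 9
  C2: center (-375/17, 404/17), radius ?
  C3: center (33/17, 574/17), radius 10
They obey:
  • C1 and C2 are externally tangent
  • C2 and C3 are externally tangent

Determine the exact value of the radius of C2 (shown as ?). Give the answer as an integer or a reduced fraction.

1. [ext C1·C2]  r_C2² + 18r_C2 − 544 = 0  ⇒  r_C2 = 16 (r>0 drops 1)
2. [ext C2·C3]  r_C2² + 20r_C2 − 576 = 0  ⇒  r_C2 = 16 (r>0 drops 1)

16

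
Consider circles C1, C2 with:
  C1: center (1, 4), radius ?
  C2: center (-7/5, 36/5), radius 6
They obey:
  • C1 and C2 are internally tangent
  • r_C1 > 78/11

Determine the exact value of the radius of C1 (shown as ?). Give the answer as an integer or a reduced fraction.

1. [int C1,C2]  r_C1² − 12r_C1 + 20 = 0  ⇒  r_C1 = 2 or 10
2. given r_C1 > 78/11: keep 10

10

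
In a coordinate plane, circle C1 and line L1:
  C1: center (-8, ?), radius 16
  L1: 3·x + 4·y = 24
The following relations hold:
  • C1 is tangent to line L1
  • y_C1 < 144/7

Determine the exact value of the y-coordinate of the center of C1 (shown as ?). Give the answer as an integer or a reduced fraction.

-8

1. [C1‖L1]  y_C1² − 24y_C1 − 256 = 0  ⇒  y_C1 = -8 or 32
2. given y_C1 < 144/7: keep -8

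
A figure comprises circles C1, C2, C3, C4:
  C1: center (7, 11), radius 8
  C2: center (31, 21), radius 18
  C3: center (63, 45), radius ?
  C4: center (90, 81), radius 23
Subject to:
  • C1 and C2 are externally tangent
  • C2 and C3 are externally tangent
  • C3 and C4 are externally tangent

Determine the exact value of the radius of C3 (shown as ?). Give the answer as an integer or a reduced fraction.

1. [ext C2·C3]  r_C3² + 36r_C3 − 1276 = 0  ⇒  r_C3 = 22 (r>0 drops 1)
2. [ext C3·C4]  r_C3² + 46r_C3 − 1496 = 0  ⇒  r_C3 = 22 (r>0 drops 1)

22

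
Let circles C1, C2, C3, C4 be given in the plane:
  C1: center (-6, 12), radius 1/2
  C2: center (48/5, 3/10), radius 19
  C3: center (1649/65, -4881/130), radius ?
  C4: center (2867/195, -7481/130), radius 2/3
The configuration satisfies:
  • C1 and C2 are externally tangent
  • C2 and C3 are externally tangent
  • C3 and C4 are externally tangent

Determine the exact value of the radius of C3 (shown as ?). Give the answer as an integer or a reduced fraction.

22

1. [ext C2·C3]  r_C3² + 38r_C3 − 1320 = 0  ⇒  r_C3 = 22 (r>0 drops 1)
2. [ext C3·C4]  r_C3² + (4/3)r_C3 − 1540/3 = 0  ⇒  r_C3 = 22 (r>0 drops 1)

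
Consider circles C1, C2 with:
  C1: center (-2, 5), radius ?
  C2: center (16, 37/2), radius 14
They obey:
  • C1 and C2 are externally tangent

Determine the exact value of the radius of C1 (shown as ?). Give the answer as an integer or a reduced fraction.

1. [ext C1·C2]  r_C1² + 28r_C1 − 1241/4 = 0  ⇒  r_C1 = 17/2 (r>0 drops 1)

17/2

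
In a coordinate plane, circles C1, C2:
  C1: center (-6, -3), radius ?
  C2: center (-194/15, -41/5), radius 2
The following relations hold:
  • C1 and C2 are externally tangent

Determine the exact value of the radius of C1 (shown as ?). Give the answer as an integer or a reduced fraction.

20/3

1. [ext C1·C2]  r_C1² + 4r_C1 − 640/9 = 0  ⇒  r_C1 = 20/3 (r>0 drops 1)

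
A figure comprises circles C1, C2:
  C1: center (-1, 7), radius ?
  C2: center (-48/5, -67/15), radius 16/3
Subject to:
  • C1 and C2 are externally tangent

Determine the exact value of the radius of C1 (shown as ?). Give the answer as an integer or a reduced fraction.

1. [ext C1·C2]  r_C1² + (32/3)r_C1 − 177 = 0  ⇒  r_C1 = 9 (r>0 drops 1)

9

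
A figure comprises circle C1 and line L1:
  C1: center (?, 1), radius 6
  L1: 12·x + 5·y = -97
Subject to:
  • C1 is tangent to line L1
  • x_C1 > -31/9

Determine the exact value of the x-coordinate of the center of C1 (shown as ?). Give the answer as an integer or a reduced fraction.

1. [C1‖L1]  x_C1² + 17x_C1 + 30 = 0  ⇒  x_C1 = -15 or -2
2. given x_C1 > -31/9: keep -2

-2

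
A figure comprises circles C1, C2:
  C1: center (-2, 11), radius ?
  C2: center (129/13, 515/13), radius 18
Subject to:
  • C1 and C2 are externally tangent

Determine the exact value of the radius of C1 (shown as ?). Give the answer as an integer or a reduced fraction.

13

1. [ext C1·C2]  r_C1² + 36r_C1 − 637 = 0  ⇒  r_C1 = 13 (r>0 drops 1)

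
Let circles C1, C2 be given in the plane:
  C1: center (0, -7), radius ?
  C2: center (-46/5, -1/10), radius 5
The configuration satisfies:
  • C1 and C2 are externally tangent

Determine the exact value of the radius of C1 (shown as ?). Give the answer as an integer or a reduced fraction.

13/2

1. [ext C1·C2]  r_C1² + 10r_C1 − 429/4 = 0  ⇒  r_C1 = 13/2 (r>0 drops 1)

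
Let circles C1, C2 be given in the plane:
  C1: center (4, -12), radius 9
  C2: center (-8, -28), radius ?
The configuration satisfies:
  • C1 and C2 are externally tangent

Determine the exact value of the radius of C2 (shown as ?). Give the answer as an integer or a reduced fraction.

1. [ext C1·C2]  r_C2² + 18r_C2 − 319 = 0  ⇒  r_C2 = 11 (r>0 drops 1)

11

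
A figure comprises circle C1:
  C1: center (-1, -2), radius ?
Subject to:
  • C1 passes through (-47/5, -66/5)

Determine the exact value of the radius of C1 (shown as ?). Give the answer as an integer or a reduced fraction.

14

1. [C1∋P]  r_C1² − 196 = 0  ⇒  r_C1 = 14 (r>0 drops 1)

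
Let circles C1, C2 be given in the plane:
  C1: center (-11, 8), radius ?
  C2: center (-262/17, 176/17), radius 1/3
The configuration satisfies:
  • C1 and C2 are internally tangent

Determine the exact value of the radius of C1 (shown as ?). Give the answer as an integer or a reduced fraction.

16/3

1. [int C1,C2]  r_C1² − (2/3)r_C1 − 224/9 = 0  ⇒  r_C1 = 16/3 (r>0 drops 1)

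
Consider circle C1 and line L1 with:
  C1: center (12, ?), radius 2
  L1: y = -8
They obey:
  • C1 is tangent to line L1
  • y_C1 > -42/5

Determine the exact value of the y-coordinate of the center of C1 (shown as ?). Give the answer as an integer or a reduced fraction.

-6

1. [C1‖L1]  y_C1² + 16y_C1 + 60 = 0  ⇒  y_C1 = -10 or -6
2. given y_C1 > -42/5: keep -6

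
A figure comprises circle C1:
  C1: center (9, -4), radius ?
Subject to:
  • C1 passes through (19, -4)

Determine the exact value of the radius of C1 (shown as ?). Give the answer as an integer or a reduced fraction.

1. [C1∋P]  r_C1² − 100 = 0  ⇒  r_C1 = 10 (r>0 drops 1)

10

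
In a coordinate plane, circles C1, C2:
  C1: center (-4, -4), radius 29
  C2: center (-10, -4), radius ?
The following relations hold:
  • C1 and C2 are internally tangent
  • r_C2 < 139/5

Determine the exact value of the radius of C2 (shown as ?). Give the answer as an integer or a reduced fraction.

23

1. [int C1,C2]  r_C2² − 58r_C2 + 805 = 0  ⇒  r_C2 = 23 or 35
2. given r_C2 < 139/5: keep 23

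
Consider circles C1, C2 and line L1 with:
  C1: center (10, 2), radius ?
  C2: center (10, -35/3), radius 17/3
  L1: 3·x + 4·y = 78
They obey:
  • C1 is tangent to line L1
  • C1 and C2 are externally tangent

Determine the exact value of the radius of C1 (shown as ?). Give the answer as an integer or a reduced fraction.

8

1. [C1‖L1]  r_C1² − 64 = 0  ⇒  r_C1 = 8 (r>0 drops 1)
2. [ext C1·C2]  r_C1² + (34/3)r_C1 − 464/3 = 0  ⇒  r_C1 = 8 (r>0 drops 1)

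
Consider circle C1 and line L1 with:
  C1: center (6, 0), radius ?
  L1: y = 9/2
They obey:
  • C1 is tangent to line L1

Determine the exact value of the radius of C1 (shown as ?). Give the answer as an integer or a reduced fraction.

1. [C1‖L1]  r_C1² − 81/4 = 0  ⇒  r_C1 = 9/2 (r>0 drops 1)

9/2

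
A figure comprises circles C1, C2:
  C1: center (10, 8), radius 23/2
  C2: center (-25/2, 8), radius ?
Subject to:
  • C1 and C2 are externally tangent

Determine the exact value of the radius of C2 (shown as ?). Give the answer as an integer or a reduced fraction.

11

1. [ext C1·C2]  r_C2² + 23r_C2 − 374 = 0  ⇒  r_C2 = 11 (r>0 drops 1)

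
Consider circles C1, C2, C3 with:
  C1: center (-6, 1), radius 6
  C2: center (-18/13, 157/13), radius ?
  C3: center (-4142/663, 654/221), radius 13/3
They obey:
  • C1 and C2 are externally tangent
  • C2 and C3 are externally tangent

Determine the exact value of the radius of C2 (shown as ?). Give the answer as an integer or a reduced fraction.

6

1. [ext C1·C2]  r_C2² + 12r_C2 − 108 = 0  ⇒  r_C2 = 6 (r>0 drops 1)
2. [ext C2·C3]  r_C2² + (26/3)r_C2 − 88 = 0  ⇒  r_C2 = 6 (r>0 drops 1)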